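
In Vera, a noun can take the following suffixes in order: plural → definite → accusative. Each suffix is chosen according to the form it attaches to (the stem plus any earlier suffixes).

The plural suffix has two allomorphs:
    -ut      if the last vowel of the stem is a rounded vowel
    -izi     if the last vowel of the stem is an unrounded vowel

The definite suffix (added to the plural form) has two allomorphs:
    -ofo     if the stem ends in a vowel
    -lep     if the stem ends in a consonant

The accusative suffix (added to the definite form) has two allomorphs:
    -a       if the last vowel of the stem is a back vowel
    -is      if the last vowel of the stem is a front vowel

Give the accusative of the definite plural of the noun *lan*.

*lan*: last vowel = /a/, an unrounded vowel → -izi → *lanizi*.
Since the final sound of the plural form *lanizi* is /i/ (a vowel), it takes -ofo, giving *laniziofo*.
The definite form *laniziofo*: last vowel = /o/, a back vowel → -a → *laniziofoa*.

laniziofoa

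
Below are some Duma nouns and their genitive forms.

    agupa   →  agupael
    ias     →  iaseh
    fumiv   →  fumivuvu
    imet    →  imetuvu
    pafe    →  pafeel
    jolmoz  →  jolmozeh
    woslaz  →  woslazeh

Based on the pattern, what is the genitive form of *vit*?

The pattern is sibilance of the final sound: -eh when the stem ends in a sibilant (*ias*, *jolmoz*, *woslaz*); -uvu when the stem ends in a non-sibilant consonant (*fumiv*, *imet*); -el when the stem ends in a vowel (*agupa*, *pafe*).
The final sound of *vit* is /t/, which is a non-sibilant consonant, so the suffix is -uvu, giving *vituvu*.

vituvu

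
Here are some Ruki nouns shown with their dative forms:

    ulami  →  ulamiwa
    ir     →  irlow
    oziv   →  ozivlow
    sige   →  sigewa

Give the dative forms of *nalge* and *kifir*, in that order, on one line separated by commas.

nalgewa, kifirlow

The pattern is consonant vs. vowel: -low when the stem ends in a consonant (*ir*, *oziv*); -wa when the stem ends in a vowel (*ulami*, *sige*).
The final sound of *nalge* is /e/, which is a vowel, so the suffix is -wa, giving *nalgewa*.
*kifir*: final sound = /r/, a consonant → -low → *kifirlow*.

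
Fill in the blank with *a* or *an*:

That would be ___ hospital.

The indefinite article is chosen by the initial *sound* of the following word, not its spelling.
*hospital* begins with the sound /h/ (h is pronounced) — a consonant sound.
So the article is *a*: That would be a hospital.

a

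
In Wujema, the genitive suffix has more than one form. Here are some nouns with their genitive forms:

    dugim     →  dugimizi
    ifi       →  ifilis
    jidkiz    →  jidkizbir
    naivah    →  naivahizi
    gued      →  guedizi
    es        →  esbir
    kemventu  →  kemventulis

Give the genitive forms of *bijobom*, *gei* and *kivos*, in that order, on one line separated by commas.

The pattern is sibilance of the final sound: -bir when the stem ends in a sibilant (*jidkiz*, *es*); -izi when the stem ends in a non-sibilant consonant (*dugim*, *naivah*, *gued*); -lis when the stem ends in a vowel (*ifi*, *kemventu*).
*bijobom*: final sound = /m/, a non-sibilant consonant → -izi → *bijobomizi*.
*gei* — final sound /i/ (a vowel) → -lis → *geilis*.
The final sound of *kivos* is /s/, which is a sibilant, so the suffix is -bir, giving *kivosbir*.

bijobomizi, geilis, kivosbir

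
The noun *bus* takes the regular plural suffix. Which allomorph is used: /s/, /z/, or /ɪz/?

The stem *bus* ends in a sibilant (/s, z, ʃ, ʒ, tʃ, dʒ/).
The plural suffix surfaces as /ɪz/ after sibilants, /s/ after other voiceless consonants, and /z/ after other voiced sounds.
So the plural -s on *bus* is pronounced /ɪz/.

/ɪz/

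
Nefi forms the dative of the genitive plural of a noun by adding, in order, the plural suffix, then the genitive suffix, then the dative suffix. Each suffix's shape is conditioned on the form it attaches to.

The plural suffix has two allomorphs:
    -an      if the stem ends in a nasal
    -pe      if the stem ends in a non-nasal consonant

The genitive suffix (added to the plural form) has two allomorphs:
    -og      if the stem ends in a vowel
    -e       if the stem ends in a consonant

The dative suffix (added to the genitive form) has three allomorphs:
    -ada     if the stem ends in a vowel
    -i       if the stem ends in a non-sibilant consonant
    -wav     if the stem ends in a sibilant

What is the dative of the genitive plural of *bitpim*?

*bitpim* — final consonant /m/ (a nasal) → -an → *bitpiman*.
The plural form *bitpiman* — final sound /n/ (a consonant) → -e → *bitpimane*.
The final sound of the genitive form *bitpimane* is /e/, which is a vowel, so the dative suffix is -ada, giving *bitpimaneada*.

bitpimaneada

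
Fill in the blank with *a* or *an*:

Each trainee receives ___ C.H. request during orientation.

a

The indefinite article is chosen by the initial *sound* of the following word, not its spelling.
The initialism *C.H.* is read letter by letter; the first letter, C, is pronounced /siː/, which begins with a consonant sound.
So the article is *a*: Each trainee receives a C.H. request during orientation.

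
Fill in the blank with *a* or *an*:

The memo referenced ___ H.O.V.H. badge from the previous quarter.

an

The indefinite article is chosen by the initial *sound* of the following word, not its spelling.
The initialism *H.O.V.H.* is read letter by letter; the first letter, H, is pronounced /eɪtʃ/, which begins with a vowel sound.
So the article is *an*: The memo referenced an H.O.V.H. badge from the previous quarter.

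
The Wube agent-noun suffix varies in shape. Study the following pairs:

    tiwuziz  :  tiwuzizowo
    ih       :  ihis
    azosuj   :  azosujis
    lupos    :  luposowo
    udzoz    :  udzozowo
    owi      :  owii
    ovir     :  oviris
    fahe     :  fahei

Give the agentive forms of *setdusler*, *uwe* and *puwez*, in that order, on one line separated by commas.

setdusleris, uwei, puwezowo

The pattern is sibilance of the final sound: -owo when the stem ends in a sibilant (*tiwuziz*, *lupos*, *udzoz*); -is when the stem ends in a non-sibilant consonant (*ih*, *azosuj*, *ovir*); -i when the stem ends in a vowel (*owi*, *fahe*).
The final sound of *setdusler* is /r/, which is a non-sibilant consonant, so the suffix is -is, giving *setdusleris*.
The final sound of *uwe* is /e/, which is a vowel, so the suffix is -i, giving *uwei*.
*puwez* — final sound /z/ (a sibilant) → -owo → *puwezowo*.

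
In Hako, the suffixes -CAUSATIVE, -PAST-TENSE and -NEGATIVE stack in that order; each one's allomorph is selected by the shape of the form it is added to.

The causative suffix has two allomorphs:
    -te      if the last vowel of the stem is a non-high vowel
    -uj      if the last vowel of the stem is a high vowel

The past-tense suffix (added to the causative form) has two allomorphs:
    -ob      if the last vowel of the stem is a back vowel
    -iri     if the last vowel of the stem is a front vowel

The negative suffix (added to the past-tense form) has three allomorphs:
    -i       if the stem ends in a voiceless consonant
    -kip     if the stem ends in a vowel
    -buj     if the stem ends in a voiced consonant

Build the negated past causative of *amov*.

amovteirikip

Since the last vowel of *amov* is /o/ (a non-high vowel), it takes -te, giving *amovte*.
The last vowel of the causative form *amovte* is /e/, which is a front vowel, so the past-tense suffix is -iri, giving *amovteiri*.
Since the final sound of the past-tense form *amovteiri* is /i/ (a vowel), it takes -kip, giving *amovteirikip*.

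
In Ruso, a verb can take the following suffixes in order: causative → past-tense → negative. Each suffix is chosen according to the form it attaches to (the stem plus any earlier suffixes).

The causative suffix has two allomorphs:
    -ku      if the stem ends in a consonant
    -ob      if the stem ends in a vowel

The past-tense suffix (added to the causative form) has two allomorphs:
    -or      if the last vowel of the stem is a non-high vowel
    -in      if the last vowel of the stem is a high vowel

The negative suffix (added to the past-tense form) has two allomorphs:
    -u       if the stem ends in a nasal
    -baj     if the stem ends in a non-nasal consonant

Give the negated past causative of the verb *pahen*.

The final sound of *pahen* is /n/, which is a consonant, so the causative suffix is -ku, giving *pahenku*.
The causative form *pahenku* — last vowel /u/ (a high vowel) → -in → *pahenkuin*.
The past-tense form *pahenkuin* — final consonant /n/ (a nasal) → -u → *pahenkuinu*.

pahenkuinu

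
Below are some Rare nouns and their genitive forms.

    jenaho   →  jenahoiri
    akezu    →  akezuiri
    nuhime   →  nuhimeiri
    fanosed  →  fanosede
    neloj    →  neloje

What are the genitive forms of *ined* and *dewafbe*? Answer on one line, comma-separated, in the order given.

inede, dewafbeiri

The suffix is conditioned by the final sound: -e when the stem ends in a consonant (*fanosed*, *neloj*); -iri when the stem ends in a vowel (*jenaho*, *akezu*, *nuhime*).
*ined*: final sound = /d/, a consonant → -e → *inede*.
*dewafbe*: final sound = /e/, a vowel → -iri → *dewafbeiri*.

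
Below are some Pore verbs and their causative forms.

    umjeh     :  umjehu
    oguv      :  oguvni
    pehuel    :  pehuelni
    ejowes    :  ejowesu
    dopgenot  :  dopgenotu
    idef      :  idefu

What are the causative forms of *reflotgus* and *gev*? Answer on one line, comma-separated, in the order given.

reflotgusu, gevni

The alternation tracks the final consonant of the stem — -u when the stem ends in a voiceless consonant (*umjeh*, *ejowes*, *dopgenot*, *idef*); -ni when the stem ends in a voiced consonant (*oguv*, *pehuel*).
*reflotgus* — final consonant /s/ (voiceless) → -u → *reflotgusu*.
The final consonant of *gev* is /v/, which is voiced, so the suffix is -ni, giving *gevni*.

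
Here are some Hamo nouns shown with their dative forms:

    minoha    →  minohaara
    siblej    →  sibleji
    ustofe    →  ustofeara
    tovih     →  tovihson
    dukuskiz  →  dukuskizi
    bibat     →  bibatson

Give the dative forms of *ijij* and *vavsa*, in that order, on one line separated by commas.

ijiji, vavsaara

The pattern is voicing of the final sound: -son when the stem ends in a voiceless consonant (*tovih*, *bibat*); -i when the stem ends in a voiced consonant (*siblej*, *dukuskiz*); -ara when the stem ends in a vowel (*minoha*, *ustofe*).
*ijij*: final sound = /j/, a voiced consonant → -i → *ijiji*.
The final sound of *vavsa* is /a/, which is a vowel, so the suffix is -ara, giving *vavsaara*.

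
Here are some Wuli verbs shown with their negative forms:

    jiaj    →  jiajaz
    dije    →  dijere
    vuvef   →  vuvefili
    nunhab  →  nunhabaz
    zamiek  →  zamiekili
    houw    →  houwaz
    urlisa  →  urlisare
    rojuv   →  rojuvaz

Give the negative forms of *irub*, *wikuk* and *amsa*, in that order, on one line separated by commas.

The suffix is conditioned by the final sound: -ili when the stem ends in a voiceless consonant (*vuvef*, *zamiek*); -az when the stem ends in a voiced consonant (*jiaj*, *nunhab*, *houw*, *rojuv*); -re when the stem ends in a vowel (*dije*, *urlisa*).
*irub* — final sound /b/ (a voiced consonant) → -az → *irubaz*.
*wikuk*: final sound = /k/, a voiceless consonant → -ili → *wikukili*.
*amsa* — final sound /a/ (a vowel) → -re → *amsare*.

irubaz, wikukili, amsare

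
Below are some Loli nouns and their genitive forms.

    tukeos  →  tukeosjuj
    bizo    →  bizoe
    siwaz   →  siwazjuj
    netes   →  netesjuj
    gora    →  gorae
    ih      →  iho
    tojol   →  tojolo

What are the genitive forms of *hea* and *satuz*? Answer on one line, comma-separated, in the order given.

Looking at the final sound of each stem: -juj when the stem ends in a sibilant (*tukeos*, *siwaz*, *netes*); -o when the stem ends in a non-sibilant consonant (*ih*, *tojol*); -e when the stem ends in a vowel (*bizo*, *gora*).
*hea*: final sound = /a/, a vowel → -e → *heae*.
*satuz* — final sound /z/ (a sibilant) → -juj → *satuzjuj*.

heae, satuzjuj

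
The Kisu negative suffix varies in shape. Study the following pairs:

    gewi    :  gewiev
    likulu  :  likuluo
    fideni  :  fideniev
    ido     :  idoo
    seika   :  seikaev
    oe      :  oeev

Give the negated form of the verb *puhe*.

puheev

The pattern is rounding harmony: -o when the last vowel of the stem is a rounded vowel (*likulu*, *ido*); -ev when the last vowel of the stem is an unrounded vowel (*gewi*, *fideni*, *seika*, *oe*).
The last vowel of *puhe* is /e/, which is an unrounded vowel, so the suffix is -ev, giving *puheev*.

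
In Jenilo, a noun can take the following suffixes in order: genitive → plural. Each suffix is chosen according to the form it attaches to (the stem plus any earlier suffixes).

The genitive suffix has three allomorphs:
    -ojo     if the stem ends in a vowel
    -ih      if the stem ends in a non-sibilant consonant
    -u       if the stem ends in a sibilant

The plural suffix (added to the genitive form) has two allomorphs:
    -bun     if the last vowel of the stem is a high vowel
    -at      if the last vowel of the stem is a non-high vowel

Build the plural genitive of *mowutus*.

Since the final sound of *mowutus* is /s/ (a sibilant), it takes -u, giving *mowutusu*.
Since the last vowel of the genitive form *mowutusu* is /u/ (a high vowel), it takes -bun, giving *mowutusubun*.

mowutusubun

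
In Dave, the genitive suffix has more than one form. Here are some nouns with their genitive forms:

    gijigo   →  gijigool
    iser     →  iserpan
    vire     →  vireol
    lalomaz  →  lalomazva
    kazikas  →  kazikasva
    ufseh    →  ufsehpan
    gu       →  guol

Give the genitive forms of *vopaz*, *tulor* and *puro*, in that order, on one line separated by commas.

vopazva, tulorpan, purool

The pattern is sibilance of the final sound: -va when the stem ends in a sibilant (*lalomaz*, *kazikas*); -pan when the stem ends in a non-sibilant consonant (*iser*, *ufseh*); -ol when the stem ends in a vowel (*gijigo*, *vire*, *gu*).
*vopaz* — final sound /z/ (a sibilant) → -va → *vopazva*.
*tulor* — final sound /r/ (a non-sibilant consonant) → -pan → *tulorpan*.
The final sound of *puro* is /o/, which is a vowel, so the suffix is -ol, giving *purool*.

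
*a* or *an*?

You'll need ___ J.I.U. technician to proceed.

The indefinite article is chosen by the initial *sound* of the following word, not its spelling.
The initialism *J.I.U.* is read letter by letter; the first letter, J, is pronounced /dʒeɪ/, which begins with a consonant sound.
So the article is *a*: You'll need a J.I.U. technician to proceed.

a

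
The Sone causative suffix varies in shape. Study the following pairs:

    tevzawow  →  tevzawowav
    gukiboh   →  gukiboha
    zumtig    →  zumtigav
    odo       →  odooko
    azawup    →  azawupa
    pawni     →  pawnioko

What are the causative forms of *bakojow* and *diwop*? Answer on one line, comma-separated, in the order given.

bakojowav, diwopa

The alternation tracks the final sound of the stem — -a when the stem ends in a voiceless consonant (*gukiboh*, *azawup*); -av when the stem ends in a voiced consonant (*tevzawow*, *zumtig*); -oko when the stem ends in a vowel (*odo*, *pawni*).
*bakojow*: final sound = /w/, a voiced consonant → -av → *bakojowav*.
The final sound of *diwop* is /p/, which is a voiceless consonant, so the suffix is -a, giving *diwopa*.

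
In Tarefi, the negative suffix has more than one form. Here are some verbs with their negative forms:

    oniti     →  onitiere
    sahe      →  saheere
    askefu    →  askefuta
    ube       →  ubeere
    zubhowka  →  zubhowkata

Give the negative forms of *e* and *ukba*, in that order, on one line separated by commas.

eere, ukbata

Looking at the last vowel of each stem: -ere when the last vowel of the stem is a front vowel (*oniti*, *sahe*, *ube*); -ta when the last vowel of the stem is a back vowel (*askefu*, *zubhowka*).
Since the last vowel of *e* is /e/ (a front vowel), it takes -ere, giving *eere*.
*ukba*: last vowel = /a/, a back vowel → -ta → *ukbata*.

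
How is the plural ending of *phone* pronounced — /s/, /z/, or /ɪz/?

The stem *phone* ends in a voiced non-sibilant sound.
The plural suffix surfaces as /ɪz/ after sibilants, /s/ after other voiceless consonants, and /z/ after other voiced sounds.
So the plural -s on *phone* is pronounced /z/.

/z/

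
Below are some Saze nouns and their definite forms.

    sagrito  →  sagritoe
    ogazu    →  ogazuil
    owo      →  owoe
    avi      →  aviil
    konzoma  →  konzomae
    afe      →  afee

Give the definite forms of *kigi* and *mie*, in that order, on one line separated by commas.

Looking at the last vowel of each stem: -il when the last vowel of the stem is a high vowel (*ogazu*, *avi*); -e when the last vowel of the stem is a non-high vowel (*sagrito*, *owo*, *konzoma*, *afe*).
*kigi* — last vowel /i/ (a high vowel) → -il → *kigiil*.
*mie* — last vowel /e/ (a non-high vowel) → -e → *miee*.

kigiil, miee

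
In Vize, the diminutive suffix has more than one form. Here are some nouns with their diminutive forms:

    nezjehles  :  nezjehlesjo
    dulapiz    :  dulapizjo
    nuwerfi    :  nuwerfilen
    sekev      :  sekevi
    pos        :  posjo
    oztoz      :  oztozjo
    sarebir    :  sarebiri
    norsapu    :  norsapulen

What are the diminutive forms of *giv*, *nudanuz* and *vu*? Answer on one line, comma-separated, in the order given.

The suffix is conditioned by the final sound: -jo when the stem ends in a sibilant (*nezjehles*, *dulapiz*, *pos*, *oztoz*); -i when the stem ends in a non-sibilant consonant (*sekev*, *sarebir*); -len when the stem ends in a vowel (*nuwerfi*, *norsapu*).
*giv* — final sound /v/ (a non-sibilant consonant) → -i → *givi*.
Since the final sound of *nudanuz* is /z/ (a sibilant), it takes -jo, giving *nudanuzjo*.
Since the final sound of *vu* is /u/ (a vowel), it takes -len, giving *vulen*.

givi, nudanuzjo, vulen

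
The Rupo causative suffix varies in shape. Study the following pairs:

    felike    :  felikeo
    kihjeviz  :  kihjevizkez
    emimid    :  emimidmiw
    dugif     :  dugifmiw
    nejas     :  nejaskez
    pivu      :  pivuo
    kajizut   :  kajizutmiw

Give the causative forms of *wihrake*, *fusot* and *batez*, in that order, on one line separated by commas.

The pattern is sibilance of the final sound: -kez when the stem ends in a sibilant (*kihjeviz*, *nejas*); -miw when the stem ends in a non-sibilant consonant (*emimid*, *dugif*, *kajizut*); -o when the stem ends in a vowel (*felike*, *pivu*).
The final sound of *wihrake* is /e/, which is a vowel, so the suffix is -o, giving *wihrakeo*.
*fusot*: final sound = /t/, a non-sibilant consonant → -miw → *fusotmiw*.
The final sound of *batez* is /z/, which is a sibilant, so the suffix is -kez, giving *batezkez*.

wihrakeo, fusotmiw, batezkez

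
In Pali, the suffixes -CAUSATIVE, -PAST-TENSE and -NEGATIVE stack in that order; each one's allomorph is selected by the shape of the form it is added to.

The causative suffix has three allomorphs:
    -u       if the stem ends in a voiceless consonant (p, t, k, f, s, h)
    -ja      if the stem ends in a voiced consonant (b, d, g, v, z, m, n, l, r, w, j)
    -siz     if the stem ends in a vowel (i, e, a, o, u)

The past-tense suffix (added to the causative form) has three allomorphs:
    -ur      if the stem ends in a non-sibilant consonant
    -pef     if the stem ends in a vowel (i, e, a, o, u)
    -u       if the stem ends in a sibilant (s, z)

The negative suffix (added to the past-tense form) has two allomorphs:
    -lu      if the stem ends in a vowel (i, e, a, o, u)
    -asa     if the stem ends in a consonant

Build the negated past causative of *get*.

Since the final sound of *get* is /t/ (a voiceless consonant), it takes -u, giving *getu*.
Since the final sound of the causative form *getu* is /u/ (a vowel), it takes -pef, giving *getupef*.
The past-tense form *getupef*: final sound = /f/, a consonant → -asa → *getupefasa*.

getupefasa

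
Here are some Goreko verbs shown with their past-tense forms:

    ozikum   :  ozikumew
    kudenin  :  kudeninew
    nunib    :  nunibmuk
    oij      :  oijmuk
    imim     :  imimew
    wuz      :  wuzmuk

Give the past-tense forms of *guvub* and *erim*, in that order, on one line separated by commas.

The suffix is conditioned by the final consonant: -ew when the stem ends in a nasal (*ozikum*, *kudenin*, *imim*); -muk when the stem ends in a non-nasal consonant (*nunib*, *oij*, *wuz*).
The final consonant of *guvub* is /b/, which is non-nasal, so the suffix is -muk, giving *guvubmuk*.
*erim*: final consonant = /m/, a nasal → -ew → *erimew*.

guvubmuk, erimew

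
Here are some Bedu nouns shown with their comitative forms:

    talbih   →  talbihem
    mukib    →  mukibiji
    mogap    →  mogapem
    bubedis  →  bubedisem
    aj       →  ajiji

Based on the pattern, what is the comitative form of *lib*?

The pattern is voicing of the final consonant: -em when the stem ends in a voiceless consonant (*talbih*, *mogap*, *bubedis*); -iji when the stem ends in a voiced consonant (*mukib*, *aj*).
The final consonant of *lib* is /b/, which is voiced, so the suffix is -iji, giving *libiji*.

libiji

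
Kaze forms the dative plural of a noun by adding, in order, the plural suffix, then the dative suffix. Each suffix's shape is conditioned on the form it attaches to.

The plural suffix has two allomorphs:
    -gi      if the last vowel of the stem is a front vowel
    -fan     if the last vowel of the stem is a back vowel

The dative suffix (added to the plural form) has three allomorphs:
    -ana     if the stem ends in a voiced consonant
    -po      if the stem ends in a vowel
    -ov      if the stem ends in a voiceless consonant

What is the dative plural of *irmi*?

irmigipo

The last vowel of *irmi* is /i/, which is a front vowel, so the plural suffix is -gi, giving *irmigi*.
Since the final sound of the plural form *irmigi* is /i/ (a vowel), it takes -po, giving *irmigipo*.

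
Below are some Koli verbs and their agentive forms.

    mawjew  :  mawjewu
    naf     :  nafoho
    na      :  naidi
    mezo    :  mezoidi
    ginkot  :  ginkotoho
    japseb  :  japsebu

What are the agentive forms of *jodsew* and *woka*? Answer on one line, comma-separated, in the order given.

jodsewu, wokaidi

The suffix is conditioned by the final sound: -oho when the stem ends in a voiceless consonant (*naf*, *ginkot*); -u when the stem ends in a voiced consonant (*mawjew*, *japseb*); -idi when the stem ends in a vowel (*na*, *mezo*).
*jodsew*: final sound = /w/, a voiced consonant → -u → *jodsewu*.
Since the final sound of *woka* is /a/ (a vowel), it takes -idi, giving *wokaidi*.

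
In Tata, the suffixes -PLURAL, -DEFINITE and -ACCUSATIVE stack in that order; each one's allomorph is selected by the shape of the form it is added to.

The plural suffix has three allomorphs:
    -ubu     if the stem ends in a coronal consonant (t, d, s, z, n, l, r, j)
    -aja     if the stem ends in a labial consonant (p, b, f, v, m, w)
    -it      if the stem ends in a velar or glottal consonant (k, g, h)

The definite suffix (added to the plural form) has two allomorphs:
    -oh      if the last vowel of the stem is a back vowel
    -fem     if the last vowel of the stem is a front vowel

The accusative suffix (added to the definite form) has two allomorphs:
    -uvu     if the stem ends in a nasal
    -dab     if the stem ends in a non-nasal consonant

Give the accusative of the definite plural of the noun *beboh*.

*beboh* — final consonant /h/ (velar/glottal) → -it → *bebohit*.
The plural form *bebohit* — last vowel /i/ (a front vowel) → -fem → *bebohitfem*.
The definite form *bebohitfem* — final consonant /m/ (a nasal) → -uvu → *bebohitfemuvu*.

bebohitfemuvu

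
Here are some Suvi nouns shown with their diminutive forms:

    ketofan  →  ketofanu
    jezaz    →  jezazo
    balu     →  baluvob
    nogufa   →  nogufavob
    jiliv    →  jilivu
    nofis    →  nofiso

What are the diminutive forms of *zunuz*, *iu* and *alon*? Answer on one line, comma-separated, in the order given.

zunuzo, iuvob, alonu

The alternation tracks the final sound of the stem — -o when the stem ends in a sibilant (*jezaz*, *nofis*); -u when the stem ends in a non-sibilant consonant (*ketofan*, *jiliv*); -vob when the stem ends in a vowel (*balu*, *nogufa*).
The final sound of *zunuz* is /z/, which is a sibilant, so the suffix is -o, giving *zunuzo*.
*iu* — final sound /u/ (a vowel) → -vob → *iuvob*.
*alon* — final sound /n/ (a non-sibilant consonant) → -u → *alonu*.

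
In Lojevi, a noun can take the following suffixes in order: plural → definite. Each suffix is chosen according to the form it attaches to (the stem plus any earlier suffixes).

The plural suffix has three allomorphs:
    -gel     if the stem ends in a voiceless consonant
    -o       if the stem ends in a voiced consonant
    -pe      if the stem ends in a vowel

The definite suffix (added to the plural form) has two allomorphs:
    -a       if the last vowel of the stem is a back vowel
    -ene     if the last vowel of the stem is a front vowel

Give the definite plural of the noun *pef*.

*pef*: final sound = /f/, a voiceless consonant → -gel → *pefgel*.
The plural form *pefgel*: last vowel = /e/, a front vowel → -ene → *pefgelene*.

pefgelene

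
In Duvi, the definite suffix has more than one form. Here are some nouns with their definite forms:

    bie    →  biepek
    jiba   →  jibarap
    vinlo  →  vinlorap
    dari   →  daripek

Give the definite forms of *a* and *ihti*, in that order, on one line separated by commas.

arap, ihtipek

The alternation tracks the last vowel of the stem — -pek when the last vowel of the stem is a front vowel (*bie*, *dari*); -rap when the last vowel of the stem is a back vowel (*jiba*, *vinlo*).
*a* — last vowel /a/ (a back vowel) → -rap → *arap*.
Since the last vowel of *ihti* is /i/ (a front vowel), it takes -pek, giving *ihtipek*.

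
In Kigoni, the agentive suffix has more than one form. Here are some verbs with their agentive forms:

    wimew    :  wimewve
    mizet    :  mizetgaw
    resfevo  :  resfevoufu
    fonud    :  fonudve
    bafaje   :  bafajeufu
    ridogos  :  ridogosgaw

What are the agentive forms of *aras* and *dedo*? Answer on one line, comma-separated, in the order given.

The suffix is conditioned by the final sound: -gaw when the stem ends in a voiceless consonant (*mizet*, *ridogos*); -ve when the stem ends in a voiced consonant (*wimew*, *fonud*); -ufu when the stem ends in a vowel (*resfevo*, *bafaje*).
Since the final sound of *aras* is /s/ (a voiceless consonant), it takes -gaw, giving *arasgaw*.
*dedo* — final sound /o/ (a vowel) → -ufu → *dedoufu*.

arasgaw, dedoufu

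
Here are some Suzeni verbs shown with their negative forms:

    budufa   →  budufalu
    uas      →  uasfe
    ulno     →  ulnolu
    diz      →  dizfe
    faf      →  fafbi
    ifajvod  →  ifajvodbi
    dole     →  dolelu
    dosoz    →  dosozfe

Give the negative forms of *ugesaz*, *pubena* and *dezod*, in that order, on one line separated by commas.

ugesazfe, pubenalu, dezodbi

The alternation tracks the final sound of the stem — -fe when the stem ends in a sibilant (*uas*, *diz*, *dosoz*); -bi when the stem ends in a non-sibilant consonant (*faf*, *ifajvod*); -lu when the stem ends in a vowel (*budufa*, *ulno*, *dole*).
*ugesaz* — final sound /z/ (a sibilant) → -fe → *ugesazfe*.
*pubena*: final sound = /a/, a vowel → -lu → *pubenalu*.
Since the final sound of *dezod* is /d/ (a non-sibilant consonant), it takes -bi, giving *dezodbi*.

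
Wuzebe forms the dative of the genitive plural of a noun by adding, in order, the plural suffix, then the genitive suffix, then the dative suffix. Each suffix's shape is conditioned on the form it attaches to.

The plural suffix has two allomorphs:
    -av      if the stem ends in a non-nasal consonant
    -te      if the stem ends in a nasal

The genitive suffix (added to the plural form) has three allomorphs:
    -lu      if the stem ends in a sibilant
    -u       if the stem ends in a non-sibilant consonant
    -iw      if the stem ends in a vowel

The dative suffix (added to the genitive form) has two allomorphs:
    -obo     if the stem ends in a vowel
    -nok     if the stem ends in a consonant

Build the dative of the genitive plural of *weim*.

weimteiwnok

The final consonant of *weim* is /m/, which is a nasal, so the plural suffix is -te, giving *weimte*.
The final sound of the plural form *weimte* is /e/, which is a vowel, so the genitive suffix is -iw, giving *weimteiw*.
Since the final sound of the genitive form *weimteiw* is /w/ (a consonant), it takes -nok, giving *weimteiwnok*.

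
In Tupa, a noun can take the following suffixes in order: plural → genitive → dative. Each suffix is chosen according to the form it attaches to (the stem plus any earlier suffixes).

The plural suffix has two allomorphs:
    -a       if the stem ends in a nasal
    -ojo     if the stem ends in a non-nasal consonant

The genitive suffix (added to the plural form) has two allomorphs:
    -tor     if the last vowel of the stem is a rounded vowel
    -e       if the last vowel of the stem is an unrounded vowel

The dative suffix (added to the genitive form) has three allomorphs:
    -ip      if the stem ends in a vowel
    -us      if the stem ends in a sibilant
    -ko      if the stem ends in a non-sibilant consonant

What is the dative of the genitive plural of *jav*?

javojotorko

*jav*: final consonant = /v/, non-nasal → -ojo → *javojo*.
The plural form *javojo*: last vowel = /o/, a rounded vowel → -tor → *javojotor*.
The genitive form *javojotor* — final sound /r/ (a non-sibilant consonant) → -ko → *javojotorko*.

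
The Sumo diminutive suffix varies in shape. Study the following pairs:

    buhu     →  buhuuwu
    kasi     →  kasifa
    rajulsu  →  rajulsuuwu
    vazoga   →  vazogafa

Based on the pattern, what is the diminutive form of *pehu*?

The suffix is conditioned by the last vowel: -uwu when the last vowel of the stem is a rounded vowel (*buhu*, *rajulsu*); -fa when the last vowel of the stem is an unrounded vowel (*kasi*, *vazoga*).
*pehu* — last vowel /u/ (a rounded vowel) → -uwu → *pehuuwu*.

pehuuwu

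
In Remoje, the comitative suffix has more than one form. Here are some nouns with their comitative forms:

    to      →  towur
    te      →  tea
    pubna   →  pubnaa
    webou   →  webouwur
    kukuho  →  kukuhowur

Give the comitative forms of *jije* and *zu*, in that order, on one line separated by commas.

jijea, zuwur

The alternation tracks the last vowel of the stem — -wur when the last vowel of the stem is a rounded vowel (*to*, *webou*, *kukuho*); -a when the last vowel of the stem is an unrounded vowel (*te*, *pubna*).
*jije*: last vowel = /e/, an unrounded vowel → -a → *jijea*.
*zu*: last vowel = /u/, a rounded vowel → -wur → *zuwur*.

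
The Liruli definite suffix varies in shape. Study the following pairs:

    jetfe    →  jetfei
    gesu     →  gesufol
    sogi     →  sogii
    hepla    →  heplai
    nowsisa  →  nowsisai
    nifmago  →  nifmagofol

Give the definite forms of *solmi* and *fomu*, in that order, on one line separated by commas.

The pattern is rounding harmony: -fol when the last vowel of the stem is a rounded vowel (*gesu*, *nifmago*); -i when the last vowel of the stem is an unrounded vowel (*jetfe*, *sogi*, *hepla*, *nowsisa*).
The last vowel of *solmi* is /i/, which is an unrounded vowel, so the suffix is -i, giving *solmii*.
*fomu* — last vowel /u/ (a rounded vowel) → -fol → *fomufol*.

solmii, fomufol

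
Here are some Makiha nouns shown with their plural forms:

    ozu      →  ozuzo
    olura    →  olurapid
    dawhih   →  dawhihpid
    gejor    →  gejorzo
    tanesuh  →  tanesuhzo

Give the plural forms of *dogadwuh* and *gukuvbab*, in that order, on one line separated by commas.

dogadwuhzo, gukuvbabpid

The suffix is conditioned by the last vowel: -zo when the last vowel of the stem is a rounded vowel (*ozu*, *gejor*, *tanesuh*); -pid when the last vowel of the stem is an unrounded vowel (*olura*, *dawhih*).
Since the last vowel of *dogadwuh* is /u/ (a rounded vowel), it takes -zo, giving *dogadwuhzo*.
*gukuvbab*: last vowel = /a/, an unrounded vowel → -pid → *gukuvbabpid*.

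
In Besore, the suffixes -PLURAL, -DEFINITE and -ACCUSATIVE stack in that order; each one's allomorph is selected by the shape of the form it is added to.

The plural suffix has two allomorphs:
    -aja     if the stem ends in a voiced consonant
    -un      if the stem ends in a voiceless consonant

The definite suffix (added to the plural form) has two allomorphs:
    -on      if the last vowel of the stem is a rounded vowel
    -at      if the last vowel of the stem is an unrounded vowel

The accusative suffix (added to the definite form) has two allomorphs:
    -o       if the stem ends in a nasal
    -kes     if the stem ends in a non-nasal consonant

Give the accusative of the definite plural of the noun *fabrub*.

The final consonant of *fabrub* is /b/, which is voiced, so the plural suffix is -aja, giving *fabrubaja*.
The plural form *fabrubaja*: last vowel = /a/, an unrounded vowel → -at → *fabrubajaat*.
The definite form *fabrubajaat* — final consonant /t/ (non-nasal) → -kes → *fabrubajaatkes*.

fabrubajaatkes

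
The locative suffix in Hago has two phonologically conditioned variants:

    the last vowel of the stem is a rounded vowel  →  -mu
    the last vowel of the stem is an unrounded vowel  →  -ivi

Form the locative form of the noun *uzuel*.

uzuelivi

Since the last vowel of *uzuel* is /e/ (an unrounded vowel), it takes -ivi, giving *uzuelivi*.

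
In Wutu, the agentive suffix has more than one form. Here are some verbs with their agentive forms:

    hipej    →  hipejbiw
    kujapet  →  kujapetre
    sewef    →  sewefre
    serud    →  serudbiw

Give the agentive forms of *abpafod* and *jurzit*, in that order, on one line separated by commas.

abpafodbiw, jurzitre

The alternation tracks the final consonant of the stem — -re when the stem ends in a voiceless consonant (*kujapet*, *sewef*); -biw when the stem ends in a voiced consonant (*hipej*, *serud*).
Since the final consonant of *abpafod* is /d/ (voiced), it takes -biw, giving *abpafodbiw*.
*jurzit* — final consonant /t/ (voiceless) → -re → *jurzitre*.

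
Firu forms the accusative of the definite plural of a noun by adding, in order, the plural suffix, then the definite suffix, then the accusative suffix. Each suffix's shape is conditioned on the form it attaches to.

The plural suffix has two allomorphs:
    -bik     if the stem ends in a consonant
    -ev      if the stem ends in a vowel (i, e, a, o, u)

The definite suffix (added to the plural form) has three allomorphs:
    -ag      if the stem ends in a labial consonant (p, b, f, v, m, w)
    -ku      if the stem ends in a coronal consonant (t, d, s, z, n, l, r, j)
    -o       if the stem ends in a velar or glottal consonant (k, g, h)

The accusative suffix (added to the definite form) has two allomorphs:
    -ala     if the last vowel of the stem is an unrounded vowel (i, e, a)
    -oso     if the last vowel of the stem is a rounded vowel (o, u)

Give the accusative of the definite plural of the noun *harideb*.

Since the final sound of *harideb* is /b/ (a consonant), it takes -bik, giving *haridebbik*.
The plural form *haridebbik* — final consonant /k/ (velar/glottal) → -o → *haridebbiko*.
The definite form *haridebbiko* — last vowel /o/ (a rounded vowel) → -oso → *haridebbikooso*.

haridebbikooso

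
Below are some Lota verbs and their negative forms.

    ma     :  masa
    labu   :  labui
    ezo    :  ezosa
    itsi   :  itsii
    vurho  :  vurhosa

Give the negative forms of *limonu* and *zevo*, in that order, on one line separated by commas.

The pattern is height harmony: -i when the last vowel of the stem is a high vowel (*labu*, *itsi*); -sa when the last vowel of the stem is a non-high vowel (*ma*, *ezo*, *vurho*).
*limonu*: last vowel = /u/, a high vowel → -i → *limonui*.
*zevo*: last vowel = /o/, a non-high vowel → -sa → *zevosa*.

limonui, zevosa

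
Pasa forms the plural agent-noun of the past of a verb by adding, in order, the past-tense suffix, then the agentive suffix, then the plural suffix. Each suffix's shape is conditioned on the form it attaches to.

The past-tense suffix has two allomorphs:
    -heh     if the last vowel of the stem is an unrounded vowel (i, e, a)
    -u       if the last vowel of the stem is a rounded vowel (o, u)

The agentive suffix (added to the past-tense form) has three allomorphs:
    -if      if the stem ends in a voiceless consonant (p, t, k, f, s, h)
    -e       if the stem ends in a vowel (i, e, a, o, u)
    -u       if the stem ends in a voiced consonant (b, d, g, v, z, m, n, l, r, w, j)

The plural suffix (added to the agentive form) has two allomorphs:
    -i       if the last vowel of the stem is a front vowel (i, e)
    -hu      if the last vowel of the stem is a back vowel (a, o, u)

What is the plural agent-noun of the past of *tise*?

tisehehifi

*tise*: last vowel = /e/, an unrounded vowel → -heh → *tiseheh*.
The final sound of the past-tense form *tiseheh* is /h/, which is a voiceless consonant, so the agentive suffix is -if, giving *tisehehif*.
Since the last vowel of the agentive form *tisehehif* is /i/ (a front vowel), it takes -i, giving *tisehehifi*.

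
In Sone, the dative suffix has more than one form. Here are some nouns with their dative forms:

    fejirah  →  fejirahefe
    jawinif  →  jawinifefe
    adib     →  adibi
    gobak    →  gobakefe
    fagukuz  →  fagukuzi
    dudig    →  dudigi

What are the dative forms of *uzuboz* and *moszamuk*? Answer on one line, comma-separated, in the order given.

The alternation tracks the final consonant of the stem — -efe when the stem ends in a voiceless consonant (*fejirah*, *jawinif*, *gobak*); -i when the stem ends in a voiced consonant (*adib*, *fagukuz*, *dudig*).
*uzuboz* — final consonant /z/ (voiced) → -i → *uzubozi*.
Since the final consonant of *moszamuk* is /k/ (voiceless), it takes -efe, giving *moszamukefe*.

uzubozi, moszamukefe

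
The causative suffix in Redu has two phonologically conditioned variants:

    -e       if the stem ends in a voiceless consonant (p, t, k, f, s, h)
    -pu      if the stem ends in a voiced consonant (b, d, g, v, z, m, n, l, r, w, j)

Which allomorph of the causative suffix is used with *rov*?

-pu

Since the final consonant of *rov* is /v/ (voiced), it takes -pu.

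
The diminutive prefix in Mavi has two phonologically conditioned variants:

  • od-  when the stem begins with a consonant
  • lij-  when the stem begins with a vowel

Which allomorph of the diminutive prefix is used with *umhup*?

Since the first sound of *umhup* is /u/ (a vowel), it takes lij-.

lij-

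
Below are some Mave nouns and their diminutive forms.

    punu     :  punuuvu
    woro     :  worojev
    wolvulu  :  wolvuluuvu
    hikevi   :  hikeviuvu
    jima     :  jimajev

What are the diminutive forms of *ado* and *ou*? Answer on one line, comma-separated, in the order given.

adojev, ouuvu

The suffix is conditioned by the last vowel: -uvu when the last vowel of the stem is a high vowel (*punu*, *wolvulu*, *hikevi*); -jev when the last vowel of the stem is a non-high vowel (*woro*, *jima*).
*ado* — last vowel /o/ (a non-high vowel) → -jev → *adojev*.
Since the last vowel of *ou* is /u/ (a high vowel), it takes -uvu, giving *ouuvu*.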